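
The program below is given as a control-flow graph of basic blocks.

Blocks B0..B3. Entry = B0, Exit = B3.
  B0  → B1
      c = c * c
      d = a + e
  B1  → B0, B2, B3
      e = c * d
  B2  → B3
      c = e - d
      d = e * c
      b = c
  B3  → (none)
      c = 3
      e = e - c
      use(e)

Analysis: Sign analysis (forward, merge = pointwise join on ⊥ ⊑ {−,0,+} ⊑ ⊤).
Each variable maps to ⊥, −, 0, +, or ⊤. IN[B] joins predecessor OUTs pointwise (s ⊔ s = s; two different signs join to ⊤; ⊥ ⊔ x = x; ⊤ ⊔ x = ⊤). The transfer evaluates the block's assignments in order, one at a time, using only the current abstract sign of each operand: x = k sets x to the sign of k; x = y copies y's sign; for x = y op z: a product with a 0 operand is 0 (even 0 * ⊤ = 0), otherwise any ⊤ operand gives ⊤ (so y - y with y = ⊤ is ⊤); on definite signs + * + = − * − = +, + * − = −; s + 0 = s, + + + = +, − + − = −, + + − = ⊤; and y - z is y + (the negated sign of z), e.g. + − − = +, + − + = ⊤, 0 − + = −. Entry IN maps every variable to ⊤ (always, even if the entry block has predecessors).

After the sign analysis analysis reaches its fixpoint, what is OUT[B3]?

Answer: {a: ⊤, b: ⊤, c: +, d: ⊤, e: ⊤, f: ⊤}

Derivation:
Per-block solution:
  B0:   IN=(all ⊤)   OUT=(all ⊤)
  B1:   IN=(all ⊤)   OUT=(all ⊤)
  B2:   IN=(all ⊤)   OUT=(all ⊤)
  B3:   IN=(all ⊤)   OUT={c:+; rest ⊤}

Merge at B3: IN[B3] = OUT[B1] ⊔ OUT[B2] = {a: ⊤, b: ⊤, c: ⊤, d: ⊤, e: ⊤, f: ⊤}
Applying B3's transfer function to that IN value gives OUT[B3] (row B3 above).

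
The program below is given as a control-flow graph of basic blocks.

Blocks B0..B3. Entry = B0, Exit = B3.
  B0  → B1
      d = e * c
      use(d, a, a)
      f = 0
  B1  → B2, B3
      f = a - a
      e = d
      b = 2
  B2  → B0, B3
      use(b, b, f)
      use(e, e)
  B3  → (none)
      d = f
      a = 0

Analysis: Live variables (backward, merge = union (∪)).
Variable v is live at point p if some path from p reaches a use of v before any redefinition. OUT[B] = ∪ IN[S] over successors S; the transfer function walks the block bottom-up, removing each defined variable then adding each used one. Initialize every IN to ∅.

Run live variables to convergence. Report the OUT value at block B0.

Converged values:
  B0: | IN={a, c, e} | OUT={a, c, d}
  B1: | IN={a, c, d} | OUT={a, b, c, e, f}
  B2: | IN={a, b, c, e, f} | OUT={a, c, e, f}
  B3: | IN={f} | OUT={}

Merge at B0: OUT[B0] = IN[B1] = {a, c, d}

Answer: {a, c, d}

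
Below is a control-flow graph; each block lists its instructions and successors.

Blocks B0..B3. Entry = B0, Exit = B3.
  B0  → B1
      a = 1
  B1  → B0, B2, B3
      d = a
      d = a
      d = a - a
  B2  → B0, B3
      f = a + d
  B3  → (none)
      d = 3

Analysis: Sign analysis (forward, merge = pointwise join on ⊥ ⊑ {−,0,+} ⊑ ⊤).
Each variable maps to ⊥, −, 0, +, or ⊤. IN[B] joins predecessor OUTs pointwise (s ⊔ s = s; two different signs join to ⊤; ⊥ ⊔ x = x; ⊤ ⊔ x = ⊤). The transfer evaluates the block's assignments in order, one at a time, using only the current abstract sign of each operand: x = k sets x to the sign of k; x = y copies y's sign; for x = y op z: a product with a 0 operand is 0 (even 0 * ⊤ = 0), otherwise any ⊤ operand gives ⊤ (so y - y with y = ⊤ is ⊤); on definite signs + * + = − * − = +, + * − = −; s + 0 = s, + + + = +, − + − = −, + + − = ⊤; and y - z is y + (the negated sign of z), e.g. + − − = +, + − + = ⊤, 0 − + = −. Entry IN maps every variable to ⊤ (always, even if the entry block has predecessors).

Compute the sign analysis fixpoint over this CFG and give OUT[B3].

Answer: {a: +, b: ⊤, c: ⊤, d: +, e: ⊤, f: ⊤}

Trace:
Converged values:
  B0:  IN=(all ⊤)  OUT={a:+; rest ⊤}
  B1:  IN={a:+; rest ⊤}  OUT={a:+; rest ⊤}
  B2:  IN={a:+; rest ⊤}  OUT={a:+; rest ⊤}
  B3:  IN={a:+; rest ⊤}  OUT={a:+, d:+; rest ⊤}

Merge at B3: IN[B3] = OUT[B1] ⊔ OUT[B2] = {a: +, b: ⊤, c: ⊤, d: ⊤, e: ⊤, f: ⊤}
Applying B3's transfer function to that IN value gives OUT[B3] (row B3 above).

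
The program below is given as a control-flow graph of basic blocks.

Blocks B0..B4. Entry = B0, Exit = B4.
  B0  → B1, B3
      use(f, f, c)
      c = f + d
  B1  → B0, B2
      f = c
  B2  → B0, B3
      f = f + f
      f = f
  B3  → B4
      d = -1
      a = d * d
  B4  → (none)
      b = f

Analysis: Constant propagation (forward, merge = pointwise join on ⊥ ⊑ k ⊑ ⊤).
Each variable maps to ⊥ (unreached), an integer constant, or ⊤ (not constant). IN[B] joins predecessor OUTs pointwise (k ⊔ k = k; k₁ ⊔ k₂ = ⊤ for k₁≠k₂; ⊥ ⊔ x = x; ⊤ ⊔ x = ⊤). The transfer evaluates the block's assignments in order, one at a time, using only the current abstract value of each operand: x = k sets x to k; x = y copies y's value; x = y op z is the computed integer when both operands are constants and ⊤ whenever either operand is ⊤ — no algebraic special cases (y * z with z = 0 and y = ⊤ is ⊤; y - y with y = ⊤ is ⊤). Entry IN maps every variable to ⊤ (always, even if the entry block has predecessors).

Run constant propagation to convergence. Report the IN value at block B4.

Answer: {a: 1, b: ⊤, c: ⊤, d: -1, e: ⊤, f: ⊤}

Working:
Fixpoint table:
  B0:  IN=(all ⊤)  OUT=(all ⊤)
  B1:  IN=(all ⊤)  OUT=(all ⊤)
  B2:  IN=(all ⊤)  OUT=(all ⊤)
  B3:  IN=(all ⊤)  OUT={a:1, d:-1; rest ⊤}
  B4:  IN={a:1, d:-1; rest ⊤}  OUT={a:1, d:-1; rest ⊤}

Merge at B4: IN[B4] = OUT[B3] = {a: 1, b: ⊤, c: ⊤, d: -1, e: ⊤, f: ⊤}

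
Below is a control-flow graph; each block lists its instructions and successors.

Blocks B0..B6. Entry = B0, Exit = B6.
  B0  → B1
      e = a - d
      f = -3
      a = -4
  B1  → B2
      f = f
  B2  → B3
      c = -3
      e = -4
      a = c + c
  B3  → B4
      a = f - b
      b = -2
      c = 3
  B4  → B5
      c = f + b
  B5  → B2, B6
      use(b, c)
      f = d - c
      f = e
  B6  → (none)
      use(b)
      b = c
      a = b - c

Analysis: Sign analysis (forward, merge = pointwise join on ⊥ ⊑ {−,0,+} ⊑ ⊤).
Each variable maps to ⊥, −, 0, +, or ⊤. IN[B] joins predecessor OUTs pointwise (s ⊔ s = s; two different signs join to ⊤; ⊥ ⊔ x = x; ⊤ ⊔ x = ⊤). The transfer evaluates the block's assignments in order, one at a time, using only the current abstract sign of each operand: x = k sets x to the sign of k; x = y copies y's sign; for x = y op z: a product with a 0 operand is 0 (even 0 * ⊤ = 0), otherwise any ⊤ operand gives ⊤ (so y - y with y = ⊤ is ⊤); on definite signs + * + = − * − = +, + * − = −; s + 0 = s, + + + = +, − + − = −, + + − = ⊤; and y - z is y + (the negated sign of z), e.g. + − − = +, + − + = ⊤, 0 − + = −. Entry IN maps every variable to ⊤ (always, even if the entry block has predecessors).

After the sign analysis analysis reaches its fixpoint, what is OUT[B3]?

Answer: {a: ⊤, b: -, c: +, d: ⊤, e: -, f: -}

Trace:
Per-block solution:
  B0:  IN=(all ⊤)  OUT={a:-, f:-; rest ⊤}
  B1:  IN={a:-, f:-; rest ⊤}  OUT={a:-, f:-; rest ⊤}
  B2:  IN={f:-; rest ⊤}  OUT={a:-, c:-, e:-, f:-; rest ⊤}
  B3:  IN={a:-, c:-, e:-, f:-; rest ⊤}  OUT={b:-, c:+, e:-, f:-; rest ⊤}
  B4:  IN={b:-, c:+, e:-, f:-; rest ⊤}  OUT={b:-, c:-, e:-, f:-; rest ⊤}
  B5:  IN={b:-, c:-, e:-, f:-; rest ⊤}  OUT={b:-, c:-, e:-, f:-; rest ⊤}
  B6:  IN={b:-, c:-, e:-, f:-; rest ⊤}  OUT={b:-, c:-, e:-, f:-; rest ⊤}

Merge at B3: IN[B3] = OUT[B2] = {a: -, b: ⊤, c: -, d: ⊤, e: -, f: -}
Applying B3's transfer function to that IN value gives OUT[B3] (row B3 above).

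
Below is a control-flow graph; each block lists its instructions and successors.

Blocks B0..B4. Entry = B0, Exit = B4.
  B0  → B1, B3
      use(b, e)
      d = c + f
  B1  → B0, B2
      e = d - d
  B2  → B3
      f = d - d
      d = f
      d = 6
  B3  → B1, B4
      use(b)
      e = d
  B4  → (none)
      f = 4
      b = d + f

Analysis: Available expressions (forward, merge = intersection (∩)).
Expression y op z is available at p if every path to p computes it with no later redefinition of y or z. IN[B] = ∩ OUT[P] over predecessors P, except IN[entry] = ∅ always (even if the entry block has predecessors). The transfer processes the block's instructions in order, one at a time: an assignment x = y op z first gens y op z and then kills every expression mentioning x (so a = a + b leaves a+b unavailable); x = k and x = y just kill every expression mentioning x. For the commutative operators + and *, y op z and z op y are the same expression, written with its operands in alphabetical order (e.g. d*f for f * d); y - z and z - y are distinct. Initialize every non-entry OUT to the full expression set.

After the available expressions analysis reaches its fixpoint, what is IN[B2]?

Per-block solution:
  B0:  IN={}  OUT={c+f}
  B1:  IN={}  OUT={d-d}
  B2:  IN={d-d}  OUT={}
  B3:  IN={}  OUT={}
  B4:  IN={}  OUT={d+f}

Merge at B2: IN[B2] = OUT[B1] = {d-d}

Answer: {d-d}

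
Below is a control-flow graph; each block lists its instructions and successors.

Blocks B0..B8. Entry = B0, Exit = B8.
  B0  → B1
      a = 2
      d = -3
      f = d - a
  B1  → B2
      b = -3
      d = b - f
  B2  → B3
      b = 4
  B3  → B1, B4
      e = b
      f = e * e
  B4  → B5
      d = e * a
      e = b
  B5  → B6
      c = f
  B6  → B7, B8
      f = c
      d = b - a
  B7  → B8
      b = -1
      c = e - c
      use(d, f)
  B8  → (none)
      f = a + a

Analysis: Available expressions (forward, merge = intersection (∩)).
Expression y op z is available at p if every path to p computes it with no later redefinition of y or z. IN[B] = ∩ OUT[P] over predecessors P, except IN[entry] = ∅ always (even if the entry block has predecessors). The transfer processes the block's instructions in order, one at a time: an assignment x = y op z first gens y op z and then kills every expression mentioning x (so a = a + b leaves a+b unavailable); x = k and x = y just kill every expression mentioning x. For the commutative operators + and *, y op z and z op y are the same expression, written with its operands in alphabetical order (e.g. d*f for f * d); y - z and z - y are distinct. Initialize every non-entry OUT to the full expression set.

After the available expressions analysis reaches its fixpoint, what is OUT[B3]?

Answer: {e*e}

Working:
Converged values:
  B0: | IN={} | OUT={d-a}
  B1: | IN={} | OUT={b-f}
  B2: | IN={b-f} | OUT={}
  B3: | IN={} | OUT={e*e}
  B4: | IN={e*e} | OUT={}
  B5: | IN={} | OUT={}
  B6: | IN={} | OUT={b-a}
  B7: | IN={b-a} | OUT={}
  B8: | IN={} | OUT={a+a}

Merge at B3: IN[B3] = OUT[B2] = {}
Applying B3's transfer function to that IN value gives OUT[B3] (row B3 above).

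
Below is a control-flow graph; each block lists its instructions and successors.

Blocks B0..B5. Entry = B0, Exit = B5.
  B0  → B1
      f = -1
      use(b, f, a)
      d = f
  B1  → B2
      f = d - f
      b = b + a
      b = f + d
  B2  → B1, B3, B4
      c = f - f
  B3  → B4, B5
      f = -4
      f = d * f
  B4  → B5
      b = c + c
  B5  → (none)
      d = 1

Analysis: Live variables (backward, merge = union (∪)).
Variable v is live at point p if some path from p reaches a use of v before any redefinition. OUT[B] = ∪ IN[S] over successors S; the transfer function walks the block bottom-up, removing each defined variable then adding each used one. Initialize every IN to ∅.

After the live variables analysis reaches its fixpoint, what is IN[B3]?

Answer: {c, d}

Trace:
Converged values:
  B0:  IN={a, b}  OUT={a, b, d, f}
  B1:  IN={a, b, d, f}  OUT={a, b, d, f}
  B2:  IN={a, b, d, f}  OUT={a, b, c, d, f}
  B3:  IN={c, d}  OUT={c}
  B4:  IN={c}  OUT={}
  B5:  IN={}  OUT={}

Merge at B3: OUT[B3] = IN[B4] ⊔ IN[B5] = {c}
Applying B3's transfer function to that OUT value gives IN[B3] (row B3 above).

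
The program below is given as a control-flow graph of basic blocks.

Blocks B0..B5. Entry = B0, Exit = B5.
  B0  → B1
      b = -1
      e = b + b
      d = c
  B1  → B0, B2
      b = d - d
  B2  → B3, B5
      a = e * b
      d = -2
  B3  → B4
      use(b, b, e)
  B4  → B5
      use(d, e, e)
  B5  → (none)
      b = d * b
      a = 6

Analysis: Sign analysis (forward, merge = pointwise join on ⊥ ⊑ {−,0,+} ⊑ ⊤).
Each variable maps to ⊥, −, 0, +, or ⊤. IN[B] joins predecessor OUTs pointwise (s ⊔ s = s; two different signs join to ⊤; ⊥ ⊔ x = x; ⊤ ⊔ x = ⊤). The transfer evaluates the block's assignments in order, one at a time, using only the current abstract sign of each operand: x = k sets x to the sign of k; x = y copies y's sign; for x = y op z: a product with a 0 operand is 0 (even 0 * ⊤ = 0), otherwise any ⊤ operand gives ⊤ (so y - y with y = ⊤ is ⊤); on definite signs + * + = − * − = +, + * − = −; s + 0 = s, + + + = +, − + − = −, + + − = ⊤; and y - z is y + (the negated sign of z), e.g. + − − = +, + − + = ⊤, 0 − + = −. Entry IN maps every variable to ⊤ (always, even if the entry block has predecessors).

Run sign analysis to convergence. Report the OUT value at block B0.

Per-block solution:
  B0: | IN=(all ⊤) | OUT={b:-, e:-; rest ⊤}
  B1: | IN={b:-, e:-; rest ⊤} | OUT={e:-; rest ⊤}
  B2: | IN={e:-; rest ⊤} | OUT={d:-, e:-; rest ⊤}
  B3: | IN={d:-, e:-; rest ⊤} | OUT={d:-, e:-; rest ⊤}
  B4: | IN={d:-, e:-; rest ⊤} | OUT={d:-, e:-; rest ⊤}
  B5: | IN={d:-, e:-; rest ⊤} | OUT={a:+, d:-, e:-; rest ⊤}

Merge at B0 (entry node, so the boundary value (all ⊤) is joined with the incoming edge(s)): IN[B0] = (all ⊤) ⊔ OUT[B1] = {a: ⊤, b: ⊤, c: ⊤, d: ⊤, e: ⊤, f: ⊤}
Applying B0's transfer function to that IN value gives OUT[B0] (row B0 above).

Answer: {a: ⊤, b: -, c: ⊤, d: ⊤, e: -, f: ⊤}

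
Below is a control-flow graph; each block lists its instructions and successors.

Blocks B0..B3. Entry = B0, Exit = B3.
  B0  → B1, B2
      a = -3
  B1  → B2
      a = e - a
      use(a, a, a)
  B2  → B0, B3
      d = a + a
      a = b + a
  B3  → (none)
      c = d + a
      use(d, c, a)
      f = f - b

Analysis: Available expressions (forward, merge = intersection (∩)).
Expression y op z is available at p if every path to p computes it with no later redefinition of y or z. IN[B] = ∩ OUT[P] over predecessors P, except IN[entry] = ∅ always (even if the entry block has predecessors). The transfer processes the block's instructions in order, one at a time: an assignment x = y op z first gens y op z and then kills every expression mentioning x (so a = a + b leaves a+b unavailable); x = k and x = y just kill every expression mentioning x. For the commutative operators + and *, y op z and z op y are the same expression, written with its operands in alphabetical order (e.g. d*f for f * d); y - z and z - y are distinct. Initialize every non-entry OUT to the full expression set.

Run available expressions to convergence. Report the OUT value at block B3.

Converged values:
  B0:  IN={}  OUT={}
  B1:  IN={}  OUT={}
  B2:  IN={}  OUT={}
  B3:  IN={}  OUT={a+d}

Merge at B3: IN[B3] = OUT[B2] = {}
Applying B3's transfer function to that IN value gives OUT[B3] (row B3 above).

Answer: {a+d}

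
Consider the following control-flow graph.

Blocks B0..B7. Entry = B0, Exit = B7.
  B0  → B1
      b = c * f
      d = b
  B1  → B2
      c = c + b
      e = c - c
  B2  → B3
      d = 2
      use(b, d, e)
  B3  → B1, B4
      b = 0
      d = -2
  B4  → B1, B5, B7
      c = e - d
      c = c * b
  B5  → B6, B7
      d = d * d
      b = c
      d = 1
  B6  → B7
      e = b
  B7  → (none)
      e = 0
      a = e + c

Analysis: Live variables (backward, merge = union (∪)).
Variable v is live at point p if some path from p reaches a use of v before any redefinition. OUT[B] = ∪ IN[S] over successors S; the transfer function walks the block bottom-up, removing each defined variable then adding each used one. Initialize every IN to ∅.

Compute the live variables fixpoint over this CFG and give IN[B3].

Answer: {c, e}

Derivation:
Converged values:
  B0: | IN={c, f} | OUT={b, c}
  B1: | IN={b, c} | OUT={b, c, e}
  B2: | IN={b, c, e} | OUT={c, e}
  B3: | IN={c, e} | OUT={b, c, d, e}
  B4: | IN={b, d, e} | OUT={b, c, d}
  B5: | IN={c, d} | OUT={b, c}
  B6: | IN={b, c} | OUT={c}
  B7: | IN={c} | OUT={}

Merge at B3: OUT[B3] = IN[B1] ⊔ IN[B4] = {b, c, d, e}
Applying B3's transfer function to that OUT value gives IN[B3] (row B3 above).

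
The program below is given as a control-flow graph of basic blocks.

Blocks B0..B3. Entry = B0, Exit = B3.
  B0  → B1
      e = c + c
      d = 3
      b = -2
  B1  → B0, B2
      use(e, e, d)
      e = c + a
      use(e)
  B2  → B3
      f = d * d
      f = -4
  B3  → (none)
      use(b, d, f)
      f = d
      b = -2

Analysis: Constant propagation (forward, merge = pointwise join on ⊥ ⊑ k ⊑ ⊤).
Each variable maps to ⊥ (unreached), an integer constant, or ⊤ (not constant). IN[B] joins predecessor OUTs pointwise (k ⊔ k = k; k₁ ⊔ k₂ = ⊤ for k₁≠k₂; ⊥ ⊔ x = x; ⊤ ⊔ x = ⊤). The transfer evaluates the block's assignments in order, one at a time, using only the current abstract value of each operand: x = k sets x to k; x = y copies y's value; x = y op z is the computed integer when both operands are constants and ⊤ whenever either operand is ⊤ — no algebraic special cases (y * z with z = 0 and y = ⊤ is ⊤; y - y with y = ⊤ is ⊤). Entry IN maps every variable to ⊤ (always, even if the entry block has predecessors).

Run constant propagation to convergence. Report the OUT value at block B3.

Answer: {a: ⊤, b: -2, c: ⊤, d: 3, e: ⊤, f: 3}

Trace:
Converged values:
  B0: | IN=(all ⊤) | OUT={b:-2, d:3; rest ⊤}
  B1: | IN={b:-2, d:3; rest ⊤} | OUT={b:-2, d:3; rest ⊤}
  B2: | IN={b:-2, d:3; rest ⊤} | OUT={b:-2, d:3, f:-4; rest ⊤}
  B3: | IN={b:-2, d:3, f:-4; rest ⊤} | OUT={b:-2, d:3, f:3; rest ⊤}

Merge at B3: IN[B3] = OUT[B2] = {a: ⊤, b: -2, c: ⊤, d: 3, e: ⊤, f: -4}
Applying B3's transfer function to that IN value gives OUT[B3] (row B3 above).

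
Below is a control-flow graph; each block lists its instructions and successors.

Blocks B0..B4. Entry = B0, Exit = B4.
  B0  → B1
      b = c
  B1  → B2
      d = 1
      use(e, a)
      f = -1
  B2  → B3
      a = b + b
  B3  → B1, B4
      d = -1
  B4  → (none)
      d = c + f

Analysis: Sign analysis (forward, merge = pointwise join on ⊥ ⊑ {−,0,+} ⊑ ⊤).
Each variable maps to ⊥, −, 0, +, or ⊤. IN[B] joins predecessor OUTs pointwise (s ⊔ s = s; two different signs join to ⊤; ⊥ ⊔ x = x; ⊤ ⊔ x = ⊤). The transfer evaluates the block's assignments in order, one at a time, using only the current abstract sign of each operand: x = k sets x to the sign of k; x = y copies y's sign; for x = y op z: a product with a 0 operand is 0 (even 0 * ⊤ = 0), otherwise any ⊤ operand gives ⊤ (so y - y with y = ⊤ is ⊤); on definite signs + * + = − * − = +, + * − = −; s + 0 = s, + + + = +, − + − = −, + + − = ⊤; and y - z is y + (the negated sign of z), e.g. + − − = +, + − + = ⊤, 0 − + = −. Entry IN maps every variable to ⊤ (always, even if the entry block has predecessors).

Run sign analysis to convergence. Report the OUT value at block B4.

Answer: {a: ⊤, b: ⊤, c: ⊤, d: ⊤, e: ⊤, f: -}

Derivation:
Converged values:
  B0:   IN=(all ⊤)   OUT=(all ⊤)
  B1:   IN=(all ⊤)   OUT={d:+, f:-; rest ⊤}
  B2:   IN={d:+, f:-; rest ⊤}   OUT={d:+, f:-; rest ⊤}
  B3:   IN={d:+, f:-; rest ⊤}   OUT={d:-, f:-; rest ⊤}
  B4:   IN={d:-, f:-; rest ⊤}   OUT={f:-; rest ⊤}

Merge at B4: IN[B4] = OUT[B3] = {a: ⊤, b: ⊤, c: ⊤, d: -, e: ⊤, f: -}
Applying B4's transfer function to that IN value gives OUT[B4] (row B4 above).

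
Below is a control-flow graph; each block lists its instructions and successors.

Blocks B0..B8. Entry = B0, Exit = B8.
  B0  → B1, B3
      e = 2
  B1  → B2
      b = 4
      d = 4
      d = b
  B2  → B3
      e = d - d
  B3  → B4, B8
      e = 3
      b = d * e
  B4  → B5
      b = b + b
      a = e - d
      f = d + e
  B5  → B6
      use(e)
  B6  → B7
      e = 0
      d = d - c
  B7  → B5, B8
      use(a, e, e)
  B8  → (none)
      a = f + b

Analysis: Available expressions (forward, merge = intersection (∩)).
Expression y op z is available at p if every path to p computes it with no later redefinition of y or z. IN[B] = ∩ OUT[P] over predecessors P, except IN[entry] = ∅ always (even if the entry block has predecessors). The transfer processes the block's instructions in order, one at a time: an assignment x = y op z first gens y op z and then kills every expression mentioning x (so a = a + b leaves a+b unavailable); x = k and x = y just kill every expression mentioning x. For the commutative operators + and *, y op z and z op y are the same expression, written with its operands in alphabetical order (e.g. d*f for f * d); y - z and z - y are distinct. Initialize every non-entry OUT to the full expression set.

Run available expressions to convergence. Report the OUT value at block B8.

Answer: {b+f}

Trace:
Fixpoint table:
  B0: | IN={} | OUT={}
  B1: | IN={} | OUT={}
  B2: | IN={} | OUT={d-d}
  B3: | IN={} | OUT={d*e}
  B4: | IN={d*e} | OUT={d*e, d+e, e-d}
  B5: | IN={} | OUT={}
  B6: | IN={} | OUT={}
  B7: | IN={} | OUT={}
  B8: | IN={} | OUT={b+f}

Merge at B8: IN[B8] = OUT[B3] ∩ OUT[B7] = {}
Applying B8's transfer function to that IN value gives OUT[B8] (row B8 above).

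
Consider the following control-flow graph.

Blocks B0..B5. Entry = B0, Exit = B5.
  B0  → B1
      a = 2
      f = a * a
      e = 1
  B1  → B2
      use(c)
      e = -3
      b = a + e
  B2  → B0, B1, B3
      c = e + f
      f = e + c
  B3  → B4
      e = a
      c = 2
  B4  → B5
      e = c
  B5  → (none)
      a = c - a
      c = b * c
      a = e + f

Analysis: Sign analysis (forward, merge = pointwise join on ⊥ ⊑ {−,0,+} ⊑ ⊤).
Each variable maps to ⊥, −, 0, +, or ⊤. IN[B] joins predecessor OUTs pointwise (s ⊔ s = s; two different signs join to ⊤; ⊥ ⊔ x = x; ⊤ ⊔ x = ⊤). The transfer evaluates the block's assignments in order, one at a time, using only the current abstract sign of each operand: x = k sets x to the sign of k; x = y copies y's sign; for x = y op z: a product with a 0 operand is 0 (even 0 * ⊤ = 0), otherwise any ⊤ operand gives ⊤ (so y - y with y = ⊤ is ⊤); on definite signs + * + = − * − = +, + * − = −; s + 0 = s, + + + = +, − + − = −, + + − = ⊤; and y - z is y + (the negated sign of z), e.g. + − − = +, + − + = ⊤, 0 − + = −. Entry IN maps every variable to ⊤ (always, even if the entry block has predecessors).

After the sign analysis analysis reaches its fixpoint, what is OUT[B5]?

Fixpoint table:
  B0:   IN=(all ⊤)   OUT={a:+, e:+, f:+; rest ⊤}
  B1:   IN={a:+; rest ⊤}   OUT={a:+, e:-; rest ⊤}
  B2:   IN={a:+, e:-; rest ⊤}   OUT={a:+, e:-; rest ⊤}
  B3:   IN={a:+, e:-; rest ⊤}   OUT={a:+, c:+, e:+; rest ⊤}
  B4:   IN={a:+, c:+, e:+; rest ⊤}   OUT={a:+, c:+, e:+; rest ⊤}
  B5:   IN={a:+, c:+, e:+; rest ⊤}   OUT={e:+; rest ⊤}

Merge at B5: IN[B5] = OUT[B4] = {a: +, b: ⊤, c: +, d: ⊤, e: +, f: ⊤}
Applying B5's transfer function to that IN value gives OUT[B5] (row B5 above).

Answer: {a: ⊤, b: ⊤, c: ⊤, d: ⊤, e: +, f: ⊤}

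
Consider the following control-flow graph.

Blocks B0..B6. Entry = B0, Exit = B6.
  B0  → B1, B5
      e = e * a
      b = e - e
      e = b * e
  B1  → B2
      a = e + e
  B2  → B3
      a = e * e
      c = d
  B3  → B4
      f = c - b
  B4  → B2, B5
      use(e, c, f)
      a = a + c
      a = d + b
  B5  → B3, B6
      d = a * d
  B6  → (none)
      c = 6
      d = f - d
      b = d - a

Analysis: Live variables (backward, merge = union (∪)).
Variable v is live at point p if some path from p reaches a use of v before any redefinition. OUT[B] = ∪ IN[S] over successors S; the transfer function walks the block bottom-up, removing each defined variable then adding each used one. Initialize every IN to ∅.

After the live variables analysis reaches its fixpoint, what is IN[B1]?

Fixpoint table:
  B0:  IN={a, c, d, e, f}  OUT={a, b, c, d, e, f}
  B1:  IN={b, d, e}  OUT={b, d, e}
  B2:  IN={b, d, e}  OUT={a, b, c, d, e}
  B3:  IN={a, b, c, d, e}  OUT={a, b, c, d, e, f}
  B4:  IN={a, b, c, d, e, f}  OUT={a, b, c, d, e, f}
  B5:  IN={a, b, c, d, e, f}  OUT={a, b, c, d, e, f}
  B6:  IN={a, d, f}  OUT={}

Merge at B1: OUT[B1] = IN[B2] = {b, d, e}
Applying B1's transfer function to that OUT value gives IN[B1] (row B1 above).

Answer: {b, d, e}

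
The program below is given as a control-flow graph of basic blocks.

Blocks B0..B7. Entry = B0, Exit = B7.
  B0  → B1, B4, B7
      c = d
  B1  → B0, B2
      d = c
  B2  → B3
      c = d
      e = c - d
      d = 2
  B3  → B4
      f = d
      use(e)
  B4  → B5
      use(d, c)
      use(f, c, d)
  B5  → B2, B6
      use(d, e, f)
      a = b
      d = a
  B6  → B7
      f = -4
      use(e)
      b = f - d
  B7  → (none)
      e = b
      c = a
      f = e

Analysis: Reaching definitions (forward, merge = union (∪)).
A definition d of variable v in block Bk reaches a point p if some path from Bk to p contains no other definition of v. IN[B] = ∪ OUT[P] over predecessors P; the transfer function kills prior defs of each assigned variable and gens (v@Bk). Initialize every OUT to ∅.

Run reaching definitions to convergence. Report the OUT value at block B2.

Answer: {a@B5, c@B2, d@B2, e@B2, f@B3}

Derivation:
Fixpoint table:
  B0: | IN={c@B0, d@B1} | OUT={c@B0, d@B1}
  B1: | IN={c@B0, d@B1} | OUT={c@B0, d@B1}
  B2: | IN={a@B5, c@B0, c@B2, d@B1, d@B5, e@B2, f@B3} | OUT={a@B5, c@B2, d@B2, e@B2, f@B3}
  B3: | IN={a@B5, c@B2, d@B2, e@B2, f@B3} | OUT={a@B5, c@B2, d@B2, e@B2, f@B3}
  B4: | IN={a@B5, c@B0, c@B2, d@B1, d@B2, e@B2, f@B3} | OUT={a@B5, c@B0, c@B2, d@B1, d@B2, e@B2, f@B3}
  B5: | IN={a@B5, c@B0, c@B2, d@B1, d@B2, e@B2, f@B3} | OUT={a@B5, c@B0, c@B2, d@B5, e@B2, f@B3}
  B6: | IN={a@B5, c@B0, c@B2, d@B5, e@B2, f@B3} | OUT={a@B5, b@B6, c@B0, c@B2, d@B5, e@B2, f@B6}
  B7: | IN={a@B5, b@B6, c@B0, c@B2, d@B1, d@B5, e@B2, f@B6} | OUT={a@B5, b@B6, c@B7, d@B1, d@B5, e@B7, f@B7}

Merge at B2: IN[B2] = OUT[B1] ⊔ OUT[B5] = {a@B5, c@B0, c@B2, d@B1, d@B5, e@B2, f@B3}
Applying B2's transfer function to that IN value gives OUT[B2] (row B2 above).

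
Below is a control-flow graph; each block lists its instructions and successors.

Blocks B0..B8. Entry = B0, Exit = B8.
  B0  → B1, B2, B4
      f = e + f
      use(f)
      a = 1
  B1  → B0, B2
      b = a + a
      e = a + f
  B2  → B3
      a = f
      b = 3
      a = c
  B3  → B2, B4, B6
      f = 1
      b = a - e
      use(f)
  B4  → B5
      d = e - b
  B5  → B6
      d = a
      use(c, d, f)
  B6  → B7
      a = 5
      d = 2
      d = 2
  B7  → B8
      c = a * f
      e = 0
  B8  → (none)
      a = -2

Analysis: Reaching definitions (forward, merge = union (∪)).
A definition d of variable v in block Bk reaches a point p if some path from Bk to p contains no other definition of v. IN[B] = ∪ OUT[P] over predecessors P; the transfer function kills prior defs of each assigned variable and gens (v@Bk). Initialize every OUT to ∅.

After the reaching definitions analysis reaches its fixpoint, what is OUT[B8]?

Fixpoint table:
  B0:  IN={a@B0, b@B1, e@B1, f@B0}  OUT={a@B0, b@B1, e@B1, f@B0}
  B1:  IN={a@B0, b@B1, e@B1, f@B0}  OUT={a@B0, b@B1, e@B1, f@B0}
  B2:  IN={a@B0, a@B2, b@B1, b@B3, e@B1, f@B0, f@B3}  OUT={a@B2, b@B2, e@B1, f@B0, f@B3}
  B3:  IN={a@B2, b@B2, e@B1, f@B0, f@B3}  OUT={a@B2, b@B3, e@B1, f@B3}
  B4:  IN={a@B0, a@B2, b@B1, b@B3, e@B1, f@B0, f@B3}  OUT={a@B0, a@B2, b@B1, b@B3, d@B4, e@B1, f@B0, f@B3}
  B5:  IN={a@B0, a@B2, b@B1, b@B3, d@B4, e@B1, f@B0, f@B3}  OUT={a@B0, a@B2, b@B1, b@B3, d@B5, e@B1, f@B0, f@B3}
  B6:  IN={a@B0, a@B2, b@B1, b@B3, d@B5, e@B1, f@B0, f@B3}  OUT={a@B6, b@B1, b@B3, d@B6, e@B1, f@B0, f@B3}
  B7:  IN={a@B6, b@B1, b@B3, d@B6, e@B1, f@B0, f@B3}  OUT={a@B6, b@B1, b@B3, c@B7, d@B6, e@B7, f@B0, f@B3}
  B8:  IN={a@B6, b@B1, b@B3, c@B7, d@B6, e@B7, f@B0, f@B3}  OUT={a@B8, b@B1, b@B3, c@B7, d@B6, e@B7, f@B0, f@B3}

Merge at B8: IN[B8] = OUT[B7] = {a@B6, b@B1, b@B3, c@B7, d@B6, e@B7, f@B0, f@B3}
Applying B8's transfer function to that IN value gives OUT[B8] (row B8 above).

Answer: {a@B8, b@B1, b@B3, c@B7, d@B6, e@B7, f@B0, f@B3}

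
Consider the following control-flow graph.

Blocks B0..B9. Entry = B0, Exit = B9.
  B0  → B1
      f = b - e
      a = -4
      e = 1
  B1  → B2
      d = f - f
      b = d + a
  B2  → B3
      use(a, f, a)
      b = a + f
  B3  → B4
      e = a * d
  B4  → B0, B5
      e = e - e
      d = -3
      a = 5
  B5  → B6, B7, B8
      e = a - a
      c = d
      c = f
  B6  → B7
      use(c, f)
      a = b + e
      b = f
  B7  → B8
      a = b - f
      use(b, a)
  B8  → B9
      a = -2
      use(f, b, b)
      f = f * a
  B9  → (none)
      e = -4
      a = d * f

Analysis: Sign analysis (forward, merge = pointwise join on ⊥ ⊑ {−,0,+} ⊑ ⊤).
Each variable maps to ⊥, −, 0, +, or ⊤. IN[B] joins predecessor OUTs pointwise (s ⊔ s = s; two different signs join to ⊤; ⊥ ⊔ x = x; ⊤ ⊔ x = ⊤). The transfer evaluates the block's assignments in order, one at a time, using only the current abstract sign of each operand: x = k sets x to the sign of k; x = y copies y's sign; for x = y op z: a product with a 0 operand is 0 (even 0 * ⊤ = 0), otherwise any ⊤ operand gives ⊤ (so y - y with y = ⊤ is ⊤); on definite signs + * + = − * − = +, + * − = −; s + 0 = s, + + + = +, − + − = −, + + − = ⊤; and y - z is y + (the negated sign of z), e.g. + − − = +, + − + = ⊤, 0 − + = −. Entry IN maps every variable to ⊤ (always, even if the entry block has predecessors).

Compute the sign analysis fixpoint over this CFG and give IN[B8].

Answer: {a: ⊤, b: ⊤, c: ⊤, d: -, e: ⊤, f: ⊤}

Derivation:
Per-block solution:
  B0:  IN=(all ⊤)  OUT={a:-, e:+; rest ⊤}
  B1:  IN={a:-, e:+; rest ⊤}  OUT={a:-, e:+; rest ⊤}
  B2:  IN={a:-, e:+; rest ⊤}  OUT={a:-, e:+; rest ⊤}
  B3:  IN={a:-, e:+; rest ⊤}  OUT={a:-; rest ⊤}
  B4:  IN={a:-; rest ⊤}  OUT={a:+, d:-; rest ⊤}
  B5:  IN={a:+, d:-; rest ⊤}  OUT={a:+, d:-; rest ⊤}
  B6:  IN={a:+, d:-; rest ⊤}  OUT={d:-; rest ⊤}
  B7:  IN={d:-; rest ⊤}  OUT={d:-; rest ⊤}
  B8:  IN={d:-; rest ⊤}  OUT={a:-, d:-; rest ⊤}
  B9:  IN={a:-, d:-; rest ⊤}  OUT={d:-, e:-; rest ⊤}

Merge at B8: IN[B8] = OUT[B5] ⊔ OUT[B7] = {a: ⊤, b: ⊤, c: ⊤, d: -, e: ⊤, f: ⊤}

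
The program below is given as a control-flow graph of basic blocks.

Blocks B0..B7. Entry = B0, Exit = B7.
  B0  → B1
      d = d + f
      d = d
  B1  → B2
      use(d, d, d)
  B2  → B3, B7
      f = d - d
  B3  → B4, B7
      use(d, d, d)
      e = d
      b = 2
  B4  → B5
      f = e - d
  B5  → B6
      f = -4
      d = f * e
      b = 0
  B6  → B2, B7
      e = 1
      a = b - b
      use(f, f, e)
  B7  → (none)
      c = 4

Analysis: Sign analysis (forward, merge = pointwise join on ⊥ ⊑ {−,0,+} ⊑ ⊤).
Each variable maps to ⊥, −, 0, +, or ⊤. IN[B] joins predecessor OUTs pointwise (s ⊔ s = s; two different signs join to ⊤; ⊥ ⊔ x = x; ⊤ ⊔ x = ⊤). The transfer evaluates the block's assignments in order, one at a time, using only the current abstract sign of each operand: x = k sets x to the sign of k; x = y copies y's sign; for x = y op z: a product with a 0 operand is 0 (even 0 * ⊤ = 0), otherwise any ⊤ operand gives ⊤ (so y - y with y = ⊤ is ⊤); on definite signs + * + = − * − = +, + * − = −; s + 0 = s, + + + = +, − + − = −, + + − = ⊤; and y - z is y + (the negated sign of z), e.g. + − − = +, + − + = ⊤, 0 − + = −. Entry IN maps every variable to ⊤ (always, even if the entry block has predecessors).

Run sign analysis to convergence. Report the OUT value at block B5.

Answer: {a: ⊤, b: 0, c: ⊤, d: ⊤, e: ⊤, f: -}

Working:
Converged values:
  B0: | IN=(all ⊤) | OUT=(all ⊤)
  B1: | IN=(all ⊤) | OUT=(all ⊤)
  B2: | IN=(all ⊤) | OUT=(all ⊤)
  B3: | IN=(all ⊤) | OUT={b:+; rest ⊤}
  B4: | IN={b:+; rest ⊤} | OUT={b:+; rest ⊤}
  B5: | IN={b:+; rest ⊤} | OUT={b:0, f:-; rest ⊤}
  B6: | IN={b:0, f:-; rest ⊤} | OUT={a:0, b:0, e:+, f:-; rest ⊤}
  B7: | IN=(all ⊤) | OUT={c:+; rest ⊤}

Merge at B5: IN[B5] = OUT[B4] = {a: ⊤, b: +, c: ⊤, d: ⊤, e: ⊤, f: ⊤}
Applying B5's transfer function to that IN value gives OUT[B5] (row B5 above).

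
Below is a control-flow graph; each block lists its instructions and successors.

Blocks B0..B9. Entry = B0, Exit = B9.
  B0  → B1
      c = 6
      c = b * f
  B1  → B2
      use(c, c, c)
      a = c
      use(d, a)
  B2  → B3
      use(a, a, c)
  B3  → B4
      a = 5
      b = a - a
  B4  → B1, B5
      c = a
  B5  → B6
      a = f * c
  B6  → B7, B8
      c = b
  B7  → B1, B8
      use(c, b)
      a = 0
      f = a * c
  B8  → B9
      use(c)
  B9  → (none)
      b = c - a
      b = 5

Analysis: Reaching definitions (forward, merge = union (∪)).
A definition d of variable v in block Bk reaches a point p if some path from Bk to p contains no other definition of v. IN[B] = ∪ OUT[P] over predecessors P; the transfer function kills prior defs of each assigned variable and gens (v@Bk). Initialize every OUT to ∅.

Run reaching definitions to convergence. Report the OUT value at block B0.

Answer: {c@B0}

Working:
Converged values:
  B0:   IN={}   OUT={c@B0}
  B1:   IN={a@B3, a@B7, b@B3, c@B0, c@B4, c@B6, f@B7}   OUT={a@B1, b@B3, c@B0, c@B4, c@B6, f@B7}
  B2:   IN={a@B1, b@B3, c@B0, c@B4, c@B6, f@B7}   OUT={a@B1, b@B3, c@B0, c@B4, c@B6, f@B7}
  B3:   IN={a@B1, b@B3, c@B0, c@B4, c@B6, f@B7}   OUT={a@B3, b@B3, c@B0, c@B4, c@B6, f@B7}
  B4:   IN={a@B3, b@B3, c@B0, c@B4, c@B6, f@B7}   OUT={a@B3, b@B3, c@B4, f@B7}
  B5:   IN={a@B3, b@B3, c@B4, f@B7}   OUT={a@B5, b@B3, c@B4, f@B7}
  B6:   IN={a@B5, b@B3, c@B4, f@B7}   OUT={a@B5, b@B3, c@B6, f@B7}
  B7:   IN={a@B5, b@B3, c@B6, f@B7}   OUT={a@B7, b@B3, c@B6, f@B7}
  B8:   IN={a@B5, a@B7, b@B3, c@B6, f@B7}   OUT={a@B5, a@B7, b@B3, c@B6, f@B7}
  B9:   IN={a@B5, a@B7, b@B3, c@B6, f@B7}   OUT={a@B5, a@B7, b@B9, c@B6, f@B7}

B0 is the boundary node: IN[B0] = {}
Applying B0's transfer function to that IN value gives OUT[B0] (row B0 above).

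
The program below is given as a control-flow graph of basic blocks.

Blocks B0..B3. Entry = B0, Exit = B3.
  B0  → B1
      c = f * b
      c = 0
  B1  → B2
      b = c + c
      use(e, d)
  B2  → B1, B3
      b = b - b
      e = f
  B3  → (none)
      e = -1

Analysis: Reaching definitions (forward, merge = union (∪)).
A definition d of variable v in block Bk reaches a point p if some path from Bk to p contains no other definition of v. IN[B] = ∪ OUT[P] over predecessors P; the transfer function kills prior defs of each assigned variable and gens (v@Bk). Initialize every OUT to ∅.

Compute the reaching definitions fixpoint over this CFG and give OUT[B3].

Answer: {b@B2, c@B0, e@B3}

Working:
Converged values:
  B0: | IN={} | OUT={c@B0}
  B1: | IN={b@B2, c@B0, e@B2} | OUT={b@B1, c@B0, e@B2}
  B2: | IN={b@B1, c@B0, e@B2} | OUT={b@B2, c@B0, e@B2}
  B3: | IN={b@B2, c@B0, e@B2} | OUT={b@B2, c@B0, e@B3}

Merge at B3: IN[B3] = OUT[B2] = {b@B2, c@B0, e@B2}
Applying B3's transfer function to that IN value gives OUT[B3] (row B3 above).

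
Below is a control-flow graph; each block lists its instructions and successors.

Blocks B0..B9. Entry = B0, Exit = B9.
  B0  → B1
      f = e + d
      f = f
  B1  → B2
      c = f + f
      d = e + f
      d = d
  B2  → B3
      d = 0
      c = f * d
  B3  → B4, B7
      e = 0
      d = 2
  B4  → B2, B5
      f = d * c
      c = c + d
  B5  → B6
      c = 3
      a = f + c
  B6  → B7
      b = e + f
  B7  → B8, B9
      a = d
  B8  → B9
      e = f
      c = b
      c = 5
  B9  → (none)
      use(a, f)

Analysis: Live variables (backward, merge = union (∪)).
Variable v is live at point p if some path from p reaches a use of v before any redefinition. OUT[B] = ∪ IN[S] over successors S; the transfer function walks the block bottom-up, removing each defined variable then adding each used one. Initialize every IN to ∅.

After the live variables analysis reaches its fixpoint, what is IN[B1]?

Per-block solution:
  B0:   IN={b, d, e}   OUT={b, e, f}
  B1:   IN={b, e, f}   OUT={b, f}
  B2:   IN={b, f}   OUT={b, c, f}
  B3:   IN={b, c, f}   OUT={b, c, d, e, f}
  B4:   IN={b, c, d, e}   OUT={b, d, e, f}
  B5:   IN={d, e, f}   OUT={d, e, f}
  B6:   IN={d, e, f}   OUT={b, d, f}
  B7:   IN={b, d, f}   OUT={a, b, f}
  B8:   IN={a, b, f}   OUT={a, f}
  B9:   IN={a, f}   OUT={}

Merge at B1: OUT[B1] = IN[B2] = {b, f}
Applying B1's transfer function to that OUT value gives IN[B1] (row B1 above).

Answer: {b, e, f}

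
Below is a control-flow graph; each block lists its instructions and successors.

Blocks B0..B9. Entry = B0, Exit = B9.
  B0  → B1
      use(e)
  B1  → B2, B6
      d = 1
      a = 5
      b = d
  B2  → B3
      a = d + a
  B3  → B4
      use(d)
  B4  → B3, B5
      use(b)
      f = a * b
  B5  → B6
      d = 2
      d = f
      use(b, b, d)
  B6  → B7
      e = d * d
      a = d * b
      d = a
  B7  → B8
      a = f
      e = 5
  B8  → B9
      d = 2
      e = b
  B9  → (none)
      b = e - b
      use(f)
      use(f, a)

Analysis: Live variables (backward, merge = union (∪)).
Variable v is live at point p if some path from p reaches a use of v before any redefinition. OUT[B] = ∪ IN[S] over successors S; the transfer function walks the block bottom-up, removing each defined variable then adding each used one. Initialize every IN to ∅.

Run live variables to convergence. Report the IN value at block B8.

Answer: {a, b, f}

Trace:
Converged values:
  B0:   IN={e, f}   OUT={f}
  B1:   IN={f}   OUT={a, b, d, f}
  B2:   IN={a, b, d}   OUT={a, b, d}
  B3:   IN={a, b, d}   OUT={a, b, d}
  B4:   IN={a, b, d}   OUT={a, b, d, f}
  B5:   IN={b, f}   OUT={b, d, f}
  B6:   IN={b, d, f}   OUT={b, f}
  B7:   IN={b, f}   OUT={a, b, f}
  B8:   IN={a, b, f}   OUT={a, b, e, f}
  B9:   IN={a, b, e, f}   OUT={}

Merge at B8: OUT[B8] = IN[B9] = {a, b, e, f}
Applying B8's transfer function to that OUT value gives IN[B8] (row B8 above).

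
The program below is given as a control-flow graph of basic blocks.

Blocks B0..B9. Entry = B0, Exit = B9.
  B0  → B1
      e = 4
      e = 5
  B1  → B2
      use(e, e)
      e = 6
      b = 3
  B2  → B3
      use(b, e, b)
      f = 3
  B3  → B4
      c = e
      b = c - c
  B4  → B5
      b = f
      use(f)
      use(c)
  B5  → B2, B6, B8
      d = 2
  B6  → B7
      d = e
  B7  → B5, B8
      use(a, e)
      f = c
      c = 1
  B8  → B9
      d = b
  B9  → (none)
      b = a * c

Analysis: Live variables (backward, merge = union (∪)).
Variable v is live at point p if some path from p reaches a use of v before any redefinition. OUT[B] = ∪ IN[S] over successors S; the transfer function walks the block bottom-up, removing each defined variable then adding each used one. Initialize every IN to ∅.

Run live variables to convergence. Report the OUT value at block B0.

Answer: {a, e}

Trace:
Per-block solution:
  B0:  IN={a}  OUT={a, e}
  B1:  IN={a, e}  OUT={a, b, e}
  B2:  IN={a, b, e}  OUT={a, e, f}
  B3:  IN={a, e, f}  OUT={a, c, e, f}
  B4:  IN={a, c, e, f}  OUT={a, b, c, e}
  B5:  IN={a, b, c, e}  OUT={a, b, c, e}
  B6:  IN={a, b, c, e}  OUT={a, b, c, e}
  B7:  IN={a, b, c, e}  OUT={a, b, c, e}
  B8:  IN={a, b, c}  OUT={a, c}
  B9:  IN={a, c}  OUT={}

Merge at B0: OUT[B0] = IN[B1] = {a, e}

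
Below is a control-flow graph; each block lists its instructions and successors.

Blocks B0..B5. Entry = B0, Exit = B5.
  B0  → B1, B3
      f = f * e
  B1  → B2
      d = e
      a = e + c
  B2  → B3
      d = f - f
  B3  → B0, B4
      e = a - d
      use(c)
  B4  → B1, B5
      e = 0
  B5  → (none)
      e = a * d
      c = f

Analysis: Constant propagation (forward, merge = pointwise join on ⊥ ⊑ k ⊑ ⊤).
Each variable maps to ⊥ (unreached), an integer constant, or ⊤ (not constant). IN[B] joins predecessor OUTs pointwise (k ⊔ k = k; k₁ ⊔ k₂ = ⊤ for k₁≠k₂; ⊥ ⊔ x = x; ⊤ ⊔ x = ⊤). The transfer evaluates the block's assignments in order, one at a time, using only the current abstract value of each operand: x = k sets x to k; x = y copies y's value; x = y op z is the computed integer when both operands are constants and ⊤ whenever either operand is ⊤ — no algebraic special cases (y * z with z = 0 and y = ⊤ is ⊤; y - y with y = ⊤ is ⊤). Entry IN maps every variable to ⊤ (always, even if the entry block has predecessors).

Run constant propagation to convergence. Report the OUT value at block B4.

Fixpoint table:
  B0:   IN=(all ⊤)   OUT=(all ⊤)
  B1:   IN=(all ⊤)   OUT=(all ⊤)
  B2:   IN=(all ⊤)   OUT=(all ⊤)
  B3:   IN=(all ⊤)   OUT=(all ⊤)
  B4:   IN=(all ⊤)   OUT={e:0; rest ⊤}
  B5:   IN={e:0; rest ⊤}   OUT=(all ⊤)

Merge at B4: IN[B4] = OUT[B3] = {a: ⊤, b: ⊤, c: ⊤, d: ⊤, e: ⊤, f: ⊤}
Applying B4's transfer function to that IN value gives OUT[B4] (row B4 above).

Answer: {a: ⊤, b: ⊤, c: ⊤, d: ⊤, e: 0, f: ⊤}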